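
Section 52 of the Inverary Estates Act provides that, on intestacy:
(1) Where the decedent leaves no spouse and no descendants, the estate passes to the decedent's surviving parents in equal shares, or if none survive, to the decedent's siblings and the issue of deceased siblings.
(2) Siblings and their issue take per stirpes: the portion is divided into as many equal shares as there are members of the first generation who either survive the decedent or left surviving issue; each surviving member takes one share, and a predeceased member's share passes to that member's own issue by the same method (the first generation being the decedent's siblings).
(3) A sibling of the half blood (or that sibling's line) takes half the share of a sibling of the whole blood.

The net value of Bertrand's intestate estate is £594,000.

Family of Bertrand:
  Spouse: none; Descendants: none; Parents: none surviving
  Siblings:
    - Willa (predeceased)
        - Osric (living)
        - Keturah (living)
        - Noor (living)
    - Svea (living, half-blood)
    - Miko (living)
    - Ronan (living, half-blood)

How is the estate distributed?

The entire £594,000 passes to the siblings and their issue.
Counting each half-blood sibling's line as half a unit, there are 3 units in £594,000, so one unit is £198,000. Whole-blood lines (Willa and Miko) take £198,000 each; half-blood lines (Svea and Ronan) take £99,000 each.
Willa's share (£198,000) is divided into 3 shares of £66,000: Osric, Keturah, and Noor each take £66,000.

Osric: £66,000; Keturah: £66,000; Noor: £66,000; Svea: £99,000; Miko: £198,000; Ronan: £99,000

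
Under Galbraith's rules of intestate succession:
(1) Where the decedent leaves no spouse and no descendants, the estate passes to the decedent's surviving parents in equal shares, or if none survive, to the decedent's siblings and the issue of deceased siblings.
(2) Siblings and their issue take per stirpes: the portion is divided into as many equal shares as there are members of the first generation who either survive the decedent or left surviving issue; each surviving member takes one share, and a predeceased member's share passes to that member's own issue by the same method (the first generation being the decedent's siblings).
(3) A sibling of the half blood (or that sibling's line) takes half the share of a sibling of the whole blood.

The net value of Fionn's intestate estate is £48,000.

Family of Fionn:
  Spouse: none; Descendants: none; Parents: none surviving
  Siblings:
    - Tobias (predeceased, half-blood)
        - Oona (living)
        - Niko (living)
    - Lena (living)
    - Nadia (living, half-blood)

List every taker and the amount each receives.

Oona: £6,000; Niko: £6,000; Lena: £24,000; Nadia: £12,000

The entire £48,000 passes to the siblings and their issue.
Counting each half-blood sibling's line as half a unit, there are 2 units in £48,000, so one unit is £24,000. Whole-blood lines (Lena) take £24,000 each; half-blood lines (Tobias and Nadia) take £12,000 each.
Tobias's share (£12,000) is divided into 2 shares of £6,000: Oona and Niko each take £6,000.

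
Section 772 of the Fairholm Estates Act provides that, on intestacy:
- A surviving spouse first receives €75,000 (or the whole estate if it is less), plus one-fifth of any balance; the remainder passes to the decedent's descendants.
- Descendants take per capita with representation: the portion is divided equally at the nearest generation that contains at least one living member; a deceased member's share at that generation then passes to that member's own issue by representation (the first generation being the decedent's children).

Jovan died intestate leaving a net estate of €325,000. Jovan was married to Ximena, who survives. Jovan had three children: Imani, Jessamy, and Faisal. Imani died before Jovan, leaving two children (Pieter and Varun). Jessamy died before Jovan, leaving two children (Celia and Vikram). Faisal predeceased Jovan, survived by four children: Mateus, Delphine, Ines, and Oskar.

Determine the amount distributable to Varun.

Ximena first takes €75,000, leaving a balance of €250,000. Ximena then takes one-fifth of the balance (€50,000), for a total of €125,000. The remaining €200,000 passes to the descendants.
No child survives, so the initial division is made at the grandchildren's generation.
The descendants' portion (€200,000) is divided into 8 shares of €25,000: Pieter, Varun, Celia, Vikram, Mateus, Delphine, Ines, and Oskar each take €25,000.

Varun receives €25,000.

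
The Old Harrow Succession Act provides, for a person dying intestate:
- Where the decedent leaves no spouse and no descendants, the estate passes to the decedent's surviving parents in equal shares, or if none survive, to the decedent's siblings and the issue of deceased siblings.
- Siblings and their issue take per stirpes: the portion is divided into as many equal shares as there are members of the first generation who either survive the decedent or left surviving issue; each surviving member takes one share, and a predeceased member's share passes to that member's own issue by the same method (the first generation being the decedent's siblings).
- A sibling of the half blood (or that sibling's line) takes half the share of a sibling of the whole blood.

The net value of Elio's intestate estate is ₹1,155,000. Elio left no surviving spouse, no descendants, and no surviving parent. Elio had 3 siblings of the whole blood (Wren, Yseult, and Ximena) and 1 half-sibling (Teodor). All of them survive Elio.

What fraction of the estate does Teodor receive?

The entire ₹1,155,000 passes to the siblings and their issue.
Counting each half-blood sibling's line as half a unit, there are 7/2 units in ₹1,155,000, so one unit is ₹330,000. Whole-blood lines (Wren, Yseult, and Ximena) take ₹330,000 each; half-blood lines (Teodor) take ₹165,000 each.

Teodor receives 1/7 of the estate.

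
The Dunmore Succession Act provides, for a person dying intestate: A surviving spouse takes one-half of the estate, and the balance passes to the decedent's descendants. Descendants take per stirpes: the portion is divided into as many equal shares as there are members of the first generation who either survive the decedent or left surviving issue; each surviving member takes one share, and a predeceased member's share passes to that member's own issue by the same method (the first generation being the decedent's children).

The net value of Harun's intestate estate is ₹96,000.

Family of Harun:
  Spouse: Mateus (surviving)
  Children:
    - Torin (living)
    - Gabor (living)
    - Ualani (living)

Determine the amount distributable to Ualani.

Ualani receives ₹16,000.

Mateus takes one-half of ₹96,000 = ₹48,000. The remaining ₹48,000 passes to the descendants.
The descendants' portion (₹48,000) is divided into 3 shares of ₹16,000: Torin, Gabor, and Ualani each take ₹16,000.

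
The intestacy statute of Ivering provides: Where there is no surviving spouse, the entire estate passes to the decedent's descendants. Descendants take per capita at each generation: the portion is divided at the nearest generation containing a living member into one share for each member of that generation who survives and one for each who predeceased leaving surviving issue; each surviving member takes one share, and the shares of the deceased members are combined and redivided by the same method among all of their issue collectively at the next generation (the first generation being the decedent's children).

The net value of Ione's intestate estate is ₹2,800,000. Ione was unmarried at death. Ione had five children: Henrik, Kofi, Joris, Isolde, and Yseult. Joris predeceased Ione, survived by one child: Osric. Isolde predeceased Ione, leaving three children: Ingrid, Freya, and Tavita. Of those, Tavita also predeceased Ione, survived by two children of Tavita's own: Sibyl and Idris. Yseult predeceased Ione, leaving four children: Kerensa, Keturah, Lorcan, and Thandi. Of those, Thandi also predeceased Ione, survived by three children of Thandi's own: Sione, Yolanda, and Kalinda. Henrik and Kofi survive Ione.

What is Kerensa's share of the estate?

The entire ₹2,800,000 passes to the descendants.
That amount (₹2,800,000) is divided at the children's generation into 5 shares of ₹560,000. Henrik and Kofi each take ₹560,000. The 3 shares of the deceased (Joris, Isolde, and Yseult) are combined into a pool of ₹1,680,000.
That pool (₹1,680,000) is divided at the grandchildren's generation into 8 shares of ₹210,000. Osric, Ingrid, Freya, Kerensa, Keturah, and Lorcan each take ₹210,000. The 2 shares of the deceased (Tavita and Thandi) are combined into a pool of ₹420,000.
That pool (₹420,000) is divided at the great-grandchildren's generation equally among Sibyl, Idris, Sione, Yolanda, and Kalinda: ₹84,000 each.

Kerensa receives ₹210,000.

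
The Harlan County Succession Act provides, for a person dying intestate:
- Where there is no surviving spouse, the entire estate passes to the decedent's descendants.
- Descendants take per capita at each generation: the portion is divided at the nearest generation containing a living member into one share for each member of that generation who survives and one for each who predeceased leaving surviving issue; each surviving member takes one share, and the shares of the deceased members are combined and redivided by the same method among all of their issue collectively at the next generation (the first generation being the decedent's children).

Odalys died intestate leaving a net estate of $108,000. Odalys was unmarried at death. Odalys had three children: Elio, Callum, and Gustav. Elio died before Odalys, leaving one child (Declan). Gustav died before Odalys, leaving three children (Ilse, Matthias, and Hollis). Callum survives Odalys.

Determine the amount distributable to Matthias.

The entire $108,000 passes to the descendants.
That amount ($108,000) is divided at the children's generation into 3 shares of $36,000. Callum takes $36,000. The 2 shares of the deceased (Elio and Gustav) are combined into a pool of $72,000.
That pool ($72,000) is divided at the grandchildren's generation equally among Declan, Ilse, Matthias, and Hollis: $18,000 each.

Matthias receives $18,000.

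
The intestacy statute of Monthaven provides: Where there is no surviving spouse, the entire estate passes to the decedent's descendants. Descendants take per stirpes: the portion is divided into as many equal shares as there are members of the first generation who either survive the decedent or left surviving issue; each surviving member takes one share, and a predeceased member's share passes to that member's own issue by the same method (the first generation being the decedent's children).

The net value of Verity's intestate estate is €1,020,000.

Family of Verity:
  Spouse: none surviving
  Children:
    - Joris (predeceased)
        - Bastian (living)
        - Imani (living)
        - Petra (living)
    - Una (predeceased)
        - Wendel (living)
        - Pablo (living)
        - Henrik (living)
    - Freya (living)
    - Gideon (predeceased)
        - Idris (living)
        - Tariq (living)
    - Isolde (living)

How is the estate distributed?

The entire €1,020,000 passes to the descendants.
That amount (€1,020,000) is divided into 5 shares of €204,000: Freya and Isolde each take €204,000; Joris's €204,000 share passes to Joris's issue; Una's €204,000 share passes to Una's issue; Gideon's €204,000 share passes to Gideon's issue.
Joris's share (€204,000) is divided into 3 shares of €68,000: Bastian, Imani, and Petra each take €68,000.
Una's share (€204,000) is divided into 3 shares of €68,000: Wendel, Pablo, and Henrik each take €68,000.
Gideon's share (€204,000) is divided into 2 shares of €102,000: Idris and Tariq each take €102,000.

Bastian: €68,000; Imani: €68,000; Petra: €68,000; Wendel: €68,000; Pablo: €68,000; Henrik: €68,000; Freya: €204,000; Idris: €102,000; Tariq: €102,000; Isolde: €204,000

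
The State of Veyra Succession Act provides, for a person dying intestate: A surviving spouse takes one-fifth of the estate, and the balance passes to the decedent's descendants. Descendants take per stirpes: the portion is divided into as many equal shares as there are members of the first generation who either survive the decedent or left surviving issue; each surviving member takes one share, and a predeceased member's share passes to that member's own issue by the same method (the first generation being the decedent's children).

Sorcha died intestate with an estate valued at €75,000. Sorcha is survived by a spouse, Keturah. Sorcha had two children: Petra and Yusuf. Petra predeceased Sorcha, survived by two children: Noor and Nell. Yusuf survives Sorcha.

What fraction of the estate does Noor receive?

Keturah takes one-fifth of €75,000 = €15,000. The remaining €60,000 passes to the descendants.
The descendants' portion (€60,000) is divided into 2 shares of €30,000: Yusuf takes €30,000; Petra's €30,000 share passes to Petra's issue.
Petra's share (€30,000) is divided into 2 shares of €15,000: Noor and Nell each take €15,000.

Noor receives 1/5 of the estate.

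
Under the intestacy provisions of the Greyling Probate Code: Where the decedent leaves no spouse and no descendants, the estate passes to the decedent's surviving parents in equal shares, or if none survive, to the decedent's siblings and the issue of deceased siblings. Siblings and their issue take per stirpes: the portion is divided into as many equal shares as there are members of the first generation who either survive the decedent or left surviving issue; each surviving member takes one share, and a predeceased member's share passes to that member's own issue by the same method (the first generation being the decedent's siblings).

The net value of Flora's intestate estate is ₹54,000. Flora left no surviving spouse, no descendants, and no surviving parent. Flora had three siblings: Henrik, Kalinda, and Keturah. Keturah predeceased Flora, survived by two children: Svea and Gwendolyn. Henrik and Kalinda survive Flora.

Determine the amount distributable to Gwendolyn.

The entire ₹54,000 passes to the siblings and their issue.
That amount (₹54,000) is divided into 3 shares of ₹18,000: Henrik and Kalinda each take ₹18,000; Keturah's ₹18,000 share passes to Keturah's issue.
Keturah's share (₹18,000) is divided into 2 shares of ₹9,000: Svea and Gwendolyn each take ₹9,000.

Gwendolyn receives ₹9,000.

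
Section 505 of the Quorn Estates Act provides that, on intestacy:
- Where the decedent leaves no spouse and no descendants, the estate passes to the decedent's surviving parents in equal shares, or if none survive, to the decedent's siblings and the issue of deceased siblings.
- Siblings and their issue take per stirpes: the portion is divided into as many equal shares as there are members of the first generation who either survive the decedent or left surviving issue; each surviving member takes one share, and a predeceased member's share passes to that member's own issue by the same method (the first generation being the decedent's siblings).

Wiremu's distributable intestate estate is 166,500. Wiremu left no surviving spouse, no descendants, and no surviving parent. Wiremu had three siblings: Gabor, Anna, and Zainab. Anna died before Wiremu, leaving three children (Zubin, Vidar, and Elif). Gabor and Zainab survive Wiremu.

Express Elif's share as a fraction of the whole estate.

The entire 166,500 passes to the siblings and their issue.
That amount (166,500) is divided into 3 shares of 55,500: Gabor and Zainab each take 55,500; Anna's 55,500 share passes to Anna's issue.
Anna's share (55,500) is divided into 3 shares of 18,500: Zubin, Vidar, and Elif each take 18,500.

Elif receives 1/9 of the estate.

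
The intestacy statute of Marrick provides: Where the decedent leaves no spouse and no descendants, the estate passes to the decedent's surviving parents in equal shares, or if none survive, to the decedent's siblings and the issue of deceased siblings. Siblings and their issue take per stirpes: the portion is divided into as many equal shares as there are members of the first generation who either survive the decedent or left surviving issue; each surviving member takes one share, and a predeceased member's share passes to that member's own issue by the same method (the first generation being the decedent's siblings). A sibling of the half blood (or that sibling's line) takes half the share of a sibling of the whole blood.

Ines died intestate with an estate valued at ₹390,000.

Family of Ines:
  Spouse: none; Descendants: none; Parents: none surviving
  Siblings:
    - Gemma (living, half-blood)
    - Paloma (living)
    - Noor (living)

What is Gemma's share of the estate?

Gemma receives ₹78,000.

The entire ₹390,000 passes to the siblings and their issue.
Counting each half-blood sibling's line as half a unit, there are 5/2 units in ₹390,000, so one unit is ₹156,000. Whole-blood lines (Paloma and Noor) take ₹156,000 each; half-blood lines (Gemma) take ₹78,000 each.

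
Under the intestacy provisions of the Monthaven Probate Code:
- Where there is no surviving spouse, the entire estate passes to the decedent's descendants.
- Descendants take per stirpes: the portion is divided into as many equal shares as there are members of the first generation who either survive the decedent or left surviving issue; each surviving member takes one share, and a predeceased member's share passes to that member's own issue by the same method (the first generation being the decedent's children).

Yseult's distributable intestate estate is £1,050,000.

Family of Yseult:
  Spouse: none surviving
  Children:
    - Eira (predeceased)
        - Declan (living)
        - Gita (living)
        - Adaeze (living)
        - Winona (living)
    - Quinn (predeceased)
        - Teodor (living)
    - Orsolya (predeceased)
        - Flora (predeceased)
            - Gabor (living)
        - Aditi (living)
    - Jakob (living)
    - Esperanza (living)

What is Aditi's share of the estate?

The entire £1,050,000 passes to the descendants.
That amount (£1,050,000) is divided into 5 shares of £210,000: Jakob and Esperanza each take £210,000; Eira's £210,000 share passes to Eira's issue; Quinn's £210,000 share passes to Quinn's issue; Orsolya's £210,000 share passes to Orsolya's issue.
Eira's share (£210,000) is divided into 4 shares of £52,500: Declan, Gita, Adaeze, and Winona each take £52,500.
Quinn's share (£210,000) passes entirely to Teodor.
Orsolya's share (£210,000) is divided into 2 shares of £105,000: Aditi takes £105,000; Flora's £105,000 share passes to Flora's issue.
Flora's share (£105,000) passes entirely to Gabor.

Aditi receives £105,000.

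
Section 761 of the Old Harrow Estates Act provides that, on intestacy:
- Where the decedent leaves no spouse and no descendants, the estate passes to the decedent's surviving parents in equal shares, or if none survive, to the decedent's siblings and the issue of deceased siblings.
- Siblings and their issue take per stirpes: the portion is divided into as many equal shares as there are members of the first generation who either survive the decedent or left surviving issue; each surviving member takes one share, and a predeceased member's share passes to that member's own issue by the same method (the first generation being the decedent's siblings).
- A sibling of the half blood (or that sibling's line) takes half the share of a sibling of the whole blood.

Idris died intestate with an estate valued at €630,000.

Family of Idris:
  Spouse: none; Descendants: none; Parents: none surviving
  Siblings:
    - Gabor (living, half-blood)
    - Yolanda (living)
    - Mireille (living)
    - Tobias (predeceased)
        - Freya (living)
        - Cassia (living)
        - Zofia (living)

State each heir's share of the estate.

Gabor: €90,000; Yolanda: €180,000; Mireille: €180,000; Freya: €60,000; Cassia: €60,000; Zofia: €60,000

The entire €630,000 passes to the siblings and their issue.
Counting each half-blood sibling's line as half a unit, there are 7/2 units in €630,000, so one unit is €180,000. Whole-blood lines (Yolanda, Mireille, and Tobias) take €180,000 each; half-blood lines (Gabor) take €90,000 each.
Tobias's share (€180,000) is divided into 3 shares of €60,000: Freya, Cassia, and Zofia each take €60,000.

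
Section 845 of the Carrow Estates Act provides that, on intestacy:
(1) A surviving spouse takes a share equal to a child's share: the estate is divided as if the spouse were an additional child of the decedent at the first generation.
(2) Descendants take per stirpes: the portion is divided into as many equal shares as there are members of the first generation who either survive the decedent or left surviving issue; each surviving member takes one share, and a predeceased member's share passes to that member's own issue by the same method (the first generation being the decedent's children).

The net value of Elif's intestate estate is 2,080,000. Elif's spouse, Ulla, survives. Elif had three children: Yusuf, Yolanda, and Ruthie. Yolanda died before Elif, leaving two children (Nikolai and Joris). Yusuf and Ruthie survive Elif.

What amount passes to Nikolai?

Nikolai receives 260,000.

The spouse counts as an additional share at the children's level, so there are 4 primary shares of 520,000. Ulla takes one such share (520,000).
The children's combined portion (1,560,000) is divided into 3 shares of 520,000: Yusuf and Ruthie each take 520,000; Yolanda's 520,000 share passes to Yolanda's issue.
Yolanda's share (520,000) is divided into 2 shares of 260,000: Nikolai and Joris each take 260,000.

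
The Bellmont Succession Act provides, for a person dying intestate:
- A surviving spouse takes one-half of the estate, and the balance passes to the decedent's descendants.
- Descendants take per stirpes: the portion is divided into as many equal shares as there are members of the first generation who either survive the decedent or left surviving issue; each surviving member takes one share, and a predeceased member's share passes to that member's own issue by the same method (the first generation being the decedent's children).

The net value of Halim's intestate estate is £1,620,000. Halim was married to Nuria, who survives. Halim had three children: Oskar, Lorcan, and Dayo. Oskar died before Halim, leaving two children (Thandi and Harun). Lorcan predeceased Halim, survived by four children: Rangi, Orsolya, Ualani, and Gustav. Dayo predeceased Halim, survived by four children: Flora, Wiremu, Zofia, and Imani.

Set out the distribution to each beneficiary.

Nuria takes one-half of £1,620,000 = £810,000. The remaining £810,000 passes to the descendants.
The descendants' portion (£810,000) is divided into 3 shares of £270,000: Oskar's £270,000 share passes to Oskar's issue; Lorcan's £270,000 share passes to Lorcan's issue; Dayo's £270,000 share passes to Dayo's issue.
Oskar's share (£270,000) is divided into 2 shares of £135,000: Thandi and Harun each take £135,000.
Lorcan's share (£270,000) is divided into 4 shares of £67,500: Rangi, Orsolya, Ualani, and Gustav each take £67,500.
Dayo's share (£270,000) is divided into 4 shares of £67,500: Flora, Wiremu, Zofia, and Imani each take £67,500.

Nuria: £810,000; Thandi: £135,000; Harun: £135,000; Rangi: £67,500; Orsolya: £67,500; Ualani: £67,500; Gustav: £67,500; Flora: £67,500; Wiremu: £67,500; Zofia: £67,500; Imani: £67,500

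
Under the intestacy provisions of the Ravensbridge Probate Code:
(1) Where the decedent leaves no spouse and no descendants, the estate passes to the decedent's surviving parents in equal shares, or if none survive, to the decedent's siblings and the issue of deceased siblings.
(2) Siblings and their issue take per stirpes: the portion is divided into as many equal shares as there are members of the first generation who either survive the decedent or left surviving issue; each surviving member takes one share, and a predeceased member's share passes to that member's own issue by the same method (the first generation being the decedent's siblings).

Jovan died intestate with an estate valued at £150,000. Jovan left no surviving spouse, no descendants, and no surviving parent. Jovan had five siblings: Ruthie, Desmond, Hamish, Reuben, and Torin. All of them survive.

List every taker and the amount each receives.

Ruthie: £30,000; Desmond: £30,000; Hamish: £30,000; Reuben: £30,000; Torin: £30,000

The entire £150,000 passes to the siblings and their issue.
That amount (£150,000) is divided into 5 shares of £30,000: Ruthie, Desmond, Hamish, Reuben, and Torin each take £30,000.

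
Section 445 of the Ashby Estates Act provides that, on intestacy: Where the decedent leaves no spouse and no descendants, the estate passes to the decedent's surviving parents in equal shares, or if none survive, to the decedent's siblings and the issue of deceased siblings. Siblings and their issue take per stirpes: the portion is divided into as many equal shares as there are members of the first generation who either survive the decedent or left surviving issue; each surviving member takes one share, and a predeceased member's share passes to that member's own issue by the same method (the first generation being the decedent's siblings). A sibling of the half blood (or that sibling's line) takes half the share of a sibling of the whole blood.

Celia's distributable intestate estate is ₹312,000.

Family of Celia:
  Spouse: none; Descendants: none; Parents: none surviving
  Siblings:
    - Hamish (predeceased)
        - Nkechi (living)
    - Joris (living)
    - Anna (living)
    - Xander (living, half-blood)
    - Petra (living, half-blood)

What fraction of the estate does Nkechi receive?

Nkechi receives 1/4 of the estate.

The entire ₹312,000 passes to the siblings and their issue.
Counting each half-blood sibling's line as half a unit, there are 4 units in ₹312,000, so one unit is ₹78,000. Whole-blood lines (Hamish, Joris, and Anna) take ₹78,000 each; half-blood lines (Xander and Petra) take ₹39,000 each.
Hamish's share (₹78,000) passes entirely to Nkechi.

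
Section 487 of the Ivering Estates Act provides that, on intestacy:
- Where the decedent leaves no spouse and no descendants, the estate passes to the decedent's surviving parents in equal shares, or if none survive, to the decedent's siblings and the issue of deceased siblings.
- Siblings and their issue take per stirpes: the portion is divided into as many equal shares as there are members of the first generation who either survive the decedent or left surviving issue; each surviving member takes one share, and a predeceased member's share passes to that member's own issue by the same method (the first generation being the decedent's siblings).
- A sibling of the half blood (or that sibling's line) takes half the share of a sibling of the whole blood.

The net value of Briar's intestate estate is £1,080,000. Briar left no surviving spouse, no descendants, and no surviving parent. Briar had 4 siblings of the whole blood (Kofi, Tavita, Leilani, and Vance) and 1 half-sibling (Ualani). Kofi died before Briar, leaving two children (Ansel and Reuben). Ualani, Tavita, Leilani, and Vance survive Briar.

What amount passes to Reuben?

The entire £1,080,000 passes to the siblings and their issue.
Counting each half-blood sibling's line as half a unit, there are 9/2 units in £1,080,000, so one unit is £240,000. Whole-blood lines (Kofi, Tavita, Leilani, and Vance) take £240,000 each; half-blood lines (Ualani) take £120,000 each.
Kofi's share (£240,000) is divided into 2 shares of £120,000: Ansel and Reuben each take £120,000.

Reuben receives £120,000.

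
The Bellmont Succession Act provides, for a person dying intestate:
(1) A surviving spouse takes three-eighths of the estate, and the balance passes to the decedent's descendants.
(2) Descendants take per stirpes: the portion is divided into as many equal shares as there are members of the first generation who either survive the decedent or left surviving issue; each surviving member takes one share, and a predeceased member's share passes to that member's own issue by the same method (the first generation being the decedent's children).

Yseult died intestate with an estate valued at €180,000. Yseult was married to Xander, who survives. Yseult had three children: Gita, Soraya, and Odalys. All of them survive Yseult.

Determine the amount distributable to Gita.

Gita receives €37,500.

Xander takes three-eighths of €180,000 = €67,500. The remaining €112,500 passes to the descendants.
The descendants' portion (€112,500) is divided into 3 shares of €37,500: Gita, Soraya, and Odalys each take €37,500.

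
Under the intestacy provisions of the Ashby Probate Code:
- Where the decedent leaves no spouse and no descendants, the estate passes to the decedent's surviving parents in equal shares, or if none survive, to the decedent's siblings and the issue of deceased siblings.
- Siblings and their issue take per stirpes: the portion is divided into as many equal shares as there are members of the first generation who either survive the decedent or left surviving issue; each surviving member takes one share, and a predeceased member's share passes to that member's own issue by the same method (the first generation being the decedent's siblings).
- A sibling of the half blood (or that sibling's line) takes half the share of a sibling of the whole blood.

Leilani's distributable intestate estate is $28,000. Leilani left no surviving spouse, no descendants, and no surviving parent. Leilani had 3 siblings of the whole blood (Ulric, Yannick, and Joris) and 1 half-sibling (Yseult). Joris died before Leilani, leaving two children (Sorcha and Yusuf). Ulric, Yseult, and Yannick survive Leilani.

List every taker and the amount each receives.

Ulric: $8,000; Yseult: $4,000; Yannick: $8,000; Sorcha: $4,000; Yusuf: $4,000

The entire $28,000 passes to the siblings and their issue.
Counting each half-blood sibling's line as half a unit, there are 7/2 units in $28,000, so one unit is $8,000. Whole-blood lines (Ulric, Yannick, and Joris) take $8,000 each; half-blood lines (Yseult) take $4,000 each.
Joris's share ($8,000) is divided into 2 shares of $4,000: Sorcha and Yusuf each take $4,000.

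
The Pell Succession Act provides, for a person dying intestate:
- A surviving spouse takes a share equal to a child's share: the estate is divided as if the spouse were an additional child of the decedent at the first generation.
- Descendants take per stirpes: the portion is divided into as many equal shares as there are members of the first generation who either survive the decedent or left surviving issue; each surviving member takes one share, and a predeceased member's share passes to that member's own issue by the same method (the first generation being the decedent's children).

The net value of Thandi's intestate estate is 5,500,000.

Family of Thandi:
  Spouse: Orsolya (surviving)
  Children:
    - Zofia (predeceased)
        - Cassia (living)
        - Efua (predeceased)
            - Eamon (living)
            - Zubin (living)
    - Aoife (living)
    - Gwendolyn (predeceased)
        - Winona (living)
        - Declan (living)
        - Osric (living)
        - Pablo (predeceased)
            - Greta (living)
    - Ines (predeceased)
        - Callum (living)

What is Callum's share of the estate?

Callum receives 1,100,000.

The spouse counts as an additional share at the children's level, so there are 5 primary shares of 1,100,000. Orsolya takes one such share (1,100,000).
The children's combined portion (4,400,000) is divided into 4 shares of 1,100,000: Aoife takes 1,100,000; Zofia's 1,100,000 share passes to Zofia's issue; Gwendolyn's 1,100,000 share passes to Gwendolyn's issue; Ines's 1,100,000 share passes to Ines's issue.
Zofia's share (1,100,000) is divided into 2 shares of 550,000: Cassia takes 550,000; Efua's 550,000 share passes to Efua's issue.
Efua's share (550,000) is divided into 2 shares of 275,000: Eamon and Zubin each take 275,000.
Gwendolyn's share (1,100,000) is divided into 4 shares of 275,000: Winona, Declan, and Osric each take 275,000; Pablo's 275,000 share passes to Pablo's issue.
Pablo's share (275,000) passes entirely to Greta.
Ines's share (1,100,000) passes entirely to Callum.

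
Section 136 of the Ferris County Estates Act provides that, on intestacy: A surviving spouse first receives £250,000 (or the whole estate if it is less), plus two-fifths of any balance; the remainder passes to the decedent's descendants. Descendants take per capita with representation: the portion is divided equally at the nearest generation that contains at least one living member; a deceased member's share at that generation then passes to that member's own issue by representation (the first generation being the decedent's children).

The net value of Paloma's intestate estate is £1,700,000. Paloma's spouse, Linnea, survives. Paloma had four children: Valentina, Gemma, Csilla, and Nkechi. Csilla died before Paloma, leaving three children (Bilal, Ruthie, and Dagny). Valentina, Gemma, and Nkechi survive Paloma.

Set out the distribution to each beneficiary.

Linnea: £830,000; Valentina: £217,500; Gemma: £217,500; Bilal: £72,500; Ruthie: £72,500; Dagny: £72,500; Nkechi: £217,500

Linnea first takes £250,000, leaving a balance of £1,450,000. Linnea then takes two-fifths of the balance (£580,000), for a total of £830,000. The remaining £870,000 passes to the descendants.
The descendants' portion (£870,000) is divided into 4 shares of £217,500: Valentina, Gemma, and Nkechi each take £217,500; Csilla's £217,500 share passes to Csilla's issue.
Csilla's share (£217,500) is divided into 3 shares of £72,500: Bilal, Ruthie, and Dagny each take £72,500.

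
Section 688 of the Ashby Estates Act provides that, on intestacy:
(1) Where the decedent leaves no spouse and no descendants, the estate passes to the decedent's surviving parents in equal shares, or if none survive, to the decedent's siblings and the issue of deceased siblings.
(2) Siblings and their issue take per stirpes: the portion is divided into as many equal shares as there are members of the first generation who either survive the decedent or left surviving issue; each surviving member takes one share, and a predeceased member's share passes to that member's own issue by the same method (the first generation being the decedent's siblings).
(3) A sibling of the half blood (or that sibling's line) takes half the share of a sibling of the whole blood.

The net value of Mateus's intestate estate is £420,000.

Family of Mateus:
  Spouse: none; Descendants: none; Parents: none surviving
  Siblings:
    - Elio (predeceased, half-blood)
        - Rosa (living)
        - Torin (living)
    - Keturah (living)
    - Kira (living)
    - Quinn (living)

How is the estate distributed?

The entire £420,000 passes to the siblings and their issue.
Counting each half-blood sibling's line as half a unit, there are 7/2 units in £420,000, so one unit is £120,000. Whole-blood lines (Keturah, Kira, and Quinn) take £120,000 each; half-blood lines (Elio) take £60,000 each.
Elio's share (£60,000) is divided into 2 shares of £30,000: Rosa and Torin each take £30,000.

Rosa: £30,000; Torin: £30,000; Keturah: £120,000; Kira: £120,000; Quinn: £120,000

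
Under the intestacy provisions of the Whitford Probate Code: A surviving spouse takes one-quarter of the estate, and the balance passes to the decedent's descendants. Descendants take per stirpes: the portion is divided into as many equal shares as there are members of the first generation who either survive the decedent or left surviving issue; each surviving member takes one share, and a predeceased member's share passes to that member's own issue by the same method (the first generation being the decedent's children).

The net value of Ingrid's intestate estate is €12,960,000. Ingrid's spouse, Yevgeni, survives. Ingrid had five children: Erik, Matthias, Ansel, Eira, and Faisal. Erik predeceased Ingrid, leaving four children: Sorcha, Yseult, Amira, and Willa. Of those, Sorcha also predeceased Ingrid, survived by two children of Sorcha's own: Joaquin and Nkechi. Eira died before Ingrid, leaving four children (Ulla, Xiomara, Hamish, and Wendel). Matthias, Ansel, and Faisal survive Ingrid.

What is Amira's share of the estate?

Amira receives €486,000.

Yevgeni takes one-quarter of €12,960,000 = €3,240,000. The remaining €9,720,000 passes to the descendants.
The descendants' portion (€9,720,000) is divided into 5 shares of €1,944,000: Matthias, Ansel, and Faisal each take €1,944,000; Erik's €1,944,000 share passes to Erik's issue; Eira's €1,944,000 share passes to Eira's issue.
Erik's share (€1,944,000) is divided into 4 shares of €486,000: Yseult, Amira, and Willa each take €486,000; Sorcha's €486,000 share passes to Sorcha's issue.
Sorcha's share (€486,000) is divided into 2 shares of €243,000: Joaquin and Nkechi each take €243,000.
Eira's share (€1,944,000) is divided into 4 shares of €486,000: Ulla, Xiomara, Hamish, and Wendel each take €486,000.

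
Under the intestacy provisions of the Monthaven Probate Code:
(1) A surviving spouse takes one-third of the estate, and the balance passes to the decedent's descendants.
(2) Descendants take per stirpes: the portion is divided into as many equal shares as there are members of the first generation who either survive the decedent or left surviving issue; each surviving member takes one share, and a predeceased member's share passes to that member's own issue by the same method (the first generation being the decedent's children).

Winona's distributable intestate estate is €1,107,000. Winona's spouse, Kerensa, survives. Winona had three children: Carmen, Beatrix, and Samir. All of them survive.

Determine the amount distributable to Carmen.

Kerensa takes one-third of €1,107,000 = €369,000. The remaining €738,000 passes to the descendants.
The descendants' portion (€738,000) is divided into 3 shares of €246,000: Carmen, Beatrix, and Samir each take €246,000.

Carmen receives €246,000.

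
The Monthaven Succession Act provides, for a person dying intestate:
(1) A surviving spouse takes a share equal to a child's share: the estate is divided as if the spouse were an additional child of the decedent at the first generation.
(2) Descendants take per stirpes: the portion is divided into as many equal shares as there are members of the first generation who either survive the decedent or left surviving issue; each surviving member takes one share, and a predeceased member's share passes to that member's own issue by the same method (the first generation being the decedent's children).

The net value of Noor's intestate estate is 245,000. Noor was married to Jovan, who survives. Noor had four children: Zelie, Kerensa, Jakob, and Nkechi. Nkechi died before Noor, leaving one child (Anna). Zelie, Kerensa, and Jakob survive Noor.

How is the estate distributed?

The spouse counts as an additional share at the children's level, so there are 5 primary shares of 49,000. Jovan takes one such share (49,000).
The children's combined portion (196,000) is divided into 4 shares of 49,000: Zelie, Kerensa, and Jakob each take 49,000; Nkechi's 49,000 share passes to Nkechi's issue.
Nkechi's share (49,000) passes entirely to Anna.

Jovan: 49,000; Zelie: 49,000; Kerensa: 49,000; Jakob: 49,000; Anna: 49,000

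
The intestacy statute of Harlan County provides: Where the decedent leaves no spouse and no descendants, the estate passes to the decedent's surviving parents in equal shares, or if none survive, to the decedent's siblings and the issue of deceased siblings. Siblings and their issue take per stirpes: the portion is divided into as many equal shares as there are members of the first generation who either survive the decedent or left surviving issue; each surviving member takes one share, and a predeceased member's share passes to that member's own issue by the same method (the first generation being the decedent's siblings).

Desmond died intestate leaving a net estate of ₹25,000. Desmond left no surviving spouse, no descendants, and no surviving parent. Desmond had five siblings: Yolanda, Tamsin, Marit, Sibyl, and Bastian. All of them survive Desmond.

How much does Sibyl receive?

Sibyl receives ₹5,000.

The entire ₹25,000 passes to the siblings and their issue.
That amount (₹25,000) is divided into 5 shares of ₹5,000: Yolanda, Tamsin, Marit, Sibyl, and Bastian each take ₹5,000.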